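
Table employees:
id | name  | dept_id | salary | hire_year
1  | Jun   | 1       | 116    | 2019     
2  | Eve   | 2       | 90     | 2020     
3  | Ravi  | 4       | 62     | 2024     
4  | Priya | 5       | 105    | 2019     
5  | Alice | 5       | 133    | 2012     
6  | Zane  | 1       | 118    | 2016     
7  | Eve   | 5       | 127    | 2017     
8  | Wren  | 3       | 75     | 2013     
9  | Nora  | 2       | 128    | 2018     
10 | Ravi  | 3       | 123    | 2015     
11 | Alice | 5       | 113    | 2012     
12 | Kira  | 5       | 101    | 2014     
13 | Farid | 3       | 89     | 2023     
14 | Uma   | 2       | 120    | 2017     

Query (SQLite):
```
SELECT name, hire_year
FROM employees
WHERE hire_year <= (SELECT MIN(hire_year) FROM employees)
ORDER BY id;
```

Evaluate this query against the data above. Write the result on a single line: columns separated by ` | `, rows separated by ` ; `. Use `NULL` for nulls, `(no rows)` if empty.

Scalar subquery: MIN(hire_year) over all employees rows = 2012.
Keep rows where hire_year <= that value.

Alice | 2012 ; Alice | 2012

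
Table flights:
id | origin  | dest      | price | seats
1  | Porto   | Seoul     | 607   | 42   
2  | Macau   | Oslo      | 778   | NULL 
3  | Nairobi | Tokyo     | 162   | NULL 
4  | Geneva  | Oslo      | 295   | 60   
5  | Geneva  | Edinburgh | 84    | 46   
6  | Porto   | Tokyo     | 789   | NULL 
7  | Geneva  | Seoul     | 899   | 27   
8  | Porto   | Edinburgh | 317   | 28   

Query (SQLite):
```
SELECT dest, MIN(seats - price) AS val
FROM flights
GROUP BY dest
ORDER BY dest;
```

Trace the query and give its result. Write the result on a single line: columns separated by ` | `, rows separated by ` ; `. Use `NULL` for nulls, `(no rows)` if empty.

For each row compute seats - price.
Group by dest; take MIN of the expression per group.
  Edinburgh: ids {5, 8} → MIN(seats - price)=-289
  Oslo: ids {2, 4} → MIN(seats - price)=-235
  Seoul: ids {1, 7} → MIN(seats - price)=-872
  Tokyo: ids {3, 6} → MIN(seats - price)=NULL

Edinburgh | -289 ; Oslo | -235 ; Seoul | -872 ; Tokyo | NULL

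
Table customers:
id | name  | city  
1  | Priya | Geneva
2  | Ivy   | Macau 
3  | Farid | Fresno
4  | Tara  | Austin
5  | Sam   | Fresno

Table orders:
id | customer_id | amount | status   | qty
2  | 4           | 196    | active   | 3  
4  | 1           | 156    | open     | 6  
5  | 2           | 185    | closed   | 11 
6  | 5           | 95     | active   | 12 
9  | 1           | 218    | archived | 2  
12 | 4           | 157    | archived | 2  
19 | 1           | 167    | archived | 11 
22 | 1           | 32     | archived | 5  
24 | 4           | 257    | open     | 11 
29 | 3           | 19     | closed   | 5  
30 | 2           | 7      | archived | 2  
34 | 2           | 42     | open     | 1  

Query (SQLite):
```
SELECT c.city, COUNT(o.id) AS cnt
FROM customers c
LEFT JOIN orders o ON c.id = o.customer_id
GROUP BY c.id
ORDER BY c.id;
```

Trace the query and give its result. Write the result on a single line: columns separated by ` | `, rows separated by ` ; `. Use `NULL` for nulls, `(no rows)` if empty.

LEFT JOIN keeps every customers row; unmatched ones get NULL for orders columns.
Group by customers.id and compute COUNT(o.id). COUNT(col) of an all-NULL group is 0.
  1: ids {4, 9, 19, 22} → COUNT(o.id)=4
  2: ids {5, 30, 34} → COUNT(o.id)=3
  3: ids {29} → COUNT(o.id)=1
  4: ids {2, 12, 24} → COUNT(o.id)=3
  5: ids {6} → COUNT(o.id)=1

Geneva | 4 ; Macau | 3 ; Fresno | 1 ; Austin | 3 ; Fresno | 1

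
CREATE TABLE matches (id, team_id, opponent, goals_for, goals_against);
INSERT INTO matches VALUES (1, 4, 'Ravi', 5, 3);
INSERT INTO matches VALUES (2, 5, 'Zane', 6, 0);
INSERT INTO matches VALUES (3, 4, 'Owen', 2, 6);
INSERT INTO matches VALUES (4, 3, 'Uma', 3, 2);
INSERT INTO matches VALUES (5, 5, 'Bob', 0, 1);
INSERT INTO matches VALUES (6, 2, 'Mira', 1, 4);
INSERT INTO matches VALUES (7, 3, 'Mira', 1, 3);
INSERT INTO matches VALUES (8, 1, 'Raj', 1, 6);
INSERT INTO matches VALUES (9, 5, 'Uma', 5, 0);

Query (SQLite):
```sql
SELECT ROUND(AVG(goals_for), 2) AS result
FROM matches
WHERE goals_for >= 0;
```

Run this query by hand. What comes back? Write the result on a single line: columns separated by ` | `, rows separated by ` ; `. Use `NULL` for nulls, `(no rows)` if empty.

2.67

Rows where goals_for >= 0 → goals_for values: [5, 6, 2, 3, 0, 1, 1, 1, 5].
AVG = 24 / 9 (rounded to 2 dp).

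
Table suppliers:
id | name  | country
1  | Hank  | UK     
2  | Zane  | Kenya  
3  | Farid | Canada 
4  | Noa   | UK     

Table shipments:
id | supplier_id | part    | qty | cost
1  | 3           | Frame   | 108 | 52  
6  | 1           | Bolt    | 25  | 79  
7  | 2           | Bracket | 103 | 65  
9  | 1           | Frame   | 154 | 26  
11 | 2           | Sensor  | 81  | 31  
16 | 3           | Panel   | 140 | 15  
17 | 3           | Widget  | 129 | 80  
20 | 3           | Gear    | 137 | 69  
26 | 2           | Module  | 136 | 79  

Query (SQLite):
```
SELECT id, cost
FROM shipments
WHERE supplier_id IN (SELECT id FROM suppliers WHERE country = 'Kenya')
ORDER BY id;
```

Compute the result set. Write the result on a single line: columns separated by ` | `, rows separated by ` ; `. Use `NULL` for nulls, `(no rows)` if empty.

7 | 65 ; 11 | 31 ; 26 | 79

Inner query: suppliers.id where country = 'Kenya'.
Outer: keep shipments rows whose supplier_id is in that set.
Inner query → {2}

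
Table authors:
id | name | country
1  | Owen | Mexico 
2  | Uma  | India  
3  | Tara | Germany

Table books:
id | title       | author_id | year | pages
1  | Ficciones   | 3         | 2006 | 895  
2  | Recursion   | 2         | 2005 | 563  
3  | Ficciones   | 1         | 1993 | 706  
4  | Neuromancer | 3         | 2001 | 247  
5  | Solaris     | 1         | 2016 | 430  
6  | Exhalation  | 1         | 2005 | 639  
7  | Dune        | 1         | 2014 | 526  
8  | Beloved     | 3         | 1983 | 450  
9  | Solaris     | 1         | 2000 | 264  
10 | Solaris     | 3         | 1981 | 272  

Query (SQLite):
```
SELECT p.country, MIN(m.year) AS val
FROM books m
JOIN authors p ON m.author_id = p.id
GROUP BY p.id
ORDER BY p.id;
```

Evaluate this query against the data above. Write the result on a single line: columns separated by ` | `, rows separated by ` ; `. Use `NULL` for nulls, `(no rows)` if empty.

Join each books row to its authors via author_id.
Group joined rows by authors.id; compute MIN(m.year) per group.
  1: ids {3, 5, 6, 7, 9} → MIN(m.year)=1993
  2: ids {2} → MIN(m.year)=2005
  3: ids {1, 4, 8, 10} → MIN(m.year)=1981

Mexico | 1993 ; India | 2005 ; Germany | 1981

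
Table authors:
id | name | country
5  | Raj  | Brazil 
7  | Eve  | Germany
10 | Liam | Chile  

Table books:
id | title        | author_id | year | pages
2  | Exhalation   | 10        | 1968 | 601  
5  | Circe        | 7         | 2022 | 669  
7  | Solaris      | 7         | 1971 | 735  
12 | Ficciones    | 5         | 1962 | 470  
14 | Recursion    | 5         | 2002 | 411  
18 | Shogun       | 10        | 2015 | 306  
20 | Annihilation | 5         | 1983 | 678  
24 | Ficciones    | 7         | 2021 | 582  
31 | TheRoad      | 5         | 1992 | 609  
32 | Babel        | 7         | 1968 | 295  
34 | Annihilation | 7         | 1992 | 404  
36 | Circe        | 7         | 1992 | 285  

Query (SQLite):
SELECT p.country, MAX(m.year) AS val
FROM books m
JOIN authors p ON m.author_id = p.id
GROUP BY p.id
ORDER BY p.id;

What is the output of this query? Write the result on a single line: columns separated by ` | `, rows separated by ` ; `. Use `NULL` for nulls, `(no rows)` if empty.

Brazil | 2002 ; Germany | 2022 ; Chile | 2015

Join each books row to its authors via author_id.
Group joined rows by authors.id; compute MAX(m.year) per group.
  5: ids {12, 14, 20, 31} → MAX(m.year)=2002
  7: ids {5, 7, 24, 32, 34, 36} → MAX(m.year)=2022
  10: ids {2, 18} → MAX(m.year)=2015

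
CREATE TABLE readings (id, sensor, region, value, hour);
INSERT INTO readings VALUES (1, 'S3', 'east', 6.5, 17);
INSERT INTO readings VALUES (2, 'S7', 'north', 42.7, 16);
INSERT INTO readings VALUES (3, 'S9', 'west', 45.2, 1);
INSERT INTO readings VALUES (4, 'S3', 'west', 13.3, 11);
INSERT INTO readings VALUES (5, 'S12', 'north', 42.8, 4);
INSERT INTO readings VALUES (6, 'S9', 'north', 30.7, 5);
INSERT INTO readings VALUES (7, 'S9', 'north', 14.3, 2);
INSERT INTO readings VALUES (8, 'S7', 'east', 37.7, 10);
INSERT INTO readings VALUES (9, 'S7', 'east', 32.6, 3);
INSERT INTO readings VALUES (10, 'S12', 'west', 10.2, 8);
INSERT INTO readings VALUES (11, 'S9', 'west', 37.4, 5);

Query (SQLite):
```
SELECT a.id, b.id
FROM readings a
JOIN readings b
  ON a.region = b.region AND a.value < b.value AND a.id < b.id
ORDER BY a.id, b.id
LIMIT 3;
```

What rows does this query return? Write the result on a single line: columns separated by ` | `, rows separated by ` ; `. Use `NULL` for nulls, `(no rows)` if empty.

1 | 8 ; 1 | 9 ; 2 | 5

Pairs (a,b) with same region, a.value < b.value, a.id < b.id.
region groups: east:{1,8,9} north:{2,5,6,7} west:{3,4,10,11}
Ordered by (a.id, b.id); first 3.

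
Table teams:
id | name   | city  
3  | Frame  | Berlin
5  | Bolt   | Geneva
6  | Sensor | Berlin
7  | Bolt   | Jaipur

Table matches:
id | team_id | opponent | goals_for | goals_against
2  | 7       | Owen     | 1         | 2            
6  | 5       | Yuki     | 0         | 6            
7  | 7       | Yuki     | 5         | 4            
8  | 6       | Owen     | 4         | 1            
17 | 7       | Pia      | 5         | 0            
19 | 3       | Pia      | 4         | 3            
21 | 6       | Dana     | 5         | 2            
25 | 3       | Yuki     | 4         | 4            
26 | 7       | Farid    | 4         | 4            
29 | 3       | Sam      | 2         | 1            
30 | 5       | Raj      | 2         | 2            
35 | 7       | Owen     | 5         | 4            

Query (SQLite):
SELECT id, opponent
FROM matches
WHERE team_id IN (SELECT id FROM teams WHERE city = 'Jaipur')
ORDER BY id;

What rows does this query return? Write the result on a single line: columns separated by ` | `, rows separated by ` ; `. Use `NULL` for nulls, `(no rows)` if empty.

2 | Owen ; 7 | Yuki ; 17 | Pia ; 26 | Farid ; 35 | Owen

Inner query: teams.id where city = 'Jaipur'.
Outer: keep matches rows whose team_id is in that set.
Inner query → {7}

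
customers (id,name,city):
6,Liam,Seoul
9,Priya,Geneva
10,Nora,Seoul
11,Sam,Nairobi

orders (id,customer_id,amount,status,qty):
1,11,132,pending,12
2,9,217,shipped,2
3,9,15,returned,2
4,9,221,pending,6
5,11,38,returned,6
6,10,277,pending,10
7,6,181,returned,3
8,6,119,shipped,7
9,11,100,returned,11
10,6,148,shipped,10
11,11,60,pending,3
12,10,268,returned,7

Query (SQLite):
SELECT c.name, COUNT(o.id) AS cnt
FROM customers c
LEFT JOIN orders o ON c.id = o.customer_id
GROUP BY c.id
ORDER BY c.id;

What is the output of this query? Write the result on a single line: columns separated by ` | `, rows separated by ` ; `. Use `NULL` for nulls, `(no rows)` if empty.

LEFT JOIN keeps every customers row; unmatched ones get NULL for orders columns.
Group by customers.id and compute COUNT(o.id). COUNT(col) of an all-NULL group is 0.
  6: ids {7, 8, 10} → COUNT(o.id)=3
  9: ids {2, 3, 4} → COUNT(o.id)=3
  10: ids {6, 12} → COUNT(o.id)=2
  11: ids {1, 5, 9, 11} → COUNT(o.id)=4

Liam | 3 ; Priya | 3 ; Nora | 2 ; Sam | 4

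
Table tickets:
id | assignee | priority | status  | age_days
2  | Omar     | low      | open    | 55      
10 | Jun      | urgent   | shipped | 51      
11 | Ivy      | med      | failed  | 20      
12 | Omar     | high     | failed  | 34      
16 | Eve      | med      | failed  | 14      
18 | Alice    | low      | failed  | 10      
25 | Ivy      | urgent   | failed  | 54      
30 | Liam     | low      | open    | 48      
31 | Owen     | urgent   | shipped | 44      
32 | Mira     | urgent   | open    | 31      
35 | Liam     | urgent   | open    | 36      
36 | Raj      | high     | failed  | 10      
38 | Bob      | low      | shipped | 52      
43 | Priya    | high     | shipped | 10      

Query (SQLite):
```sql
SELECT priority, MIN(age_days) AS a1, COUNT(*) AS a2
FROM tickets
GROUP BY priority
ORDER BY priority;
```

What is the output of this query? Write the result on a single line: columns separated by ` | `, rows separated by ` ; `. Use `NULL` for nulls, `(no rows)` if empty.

Group tickets by priority.
Per group compute: MIN(age_days), COUNT(*).
  high: ids {12, 36, 43} → MIN(age_days)=10, COUNT(*)=3
  low: ids {2, 18, 30, 38} → MIN(age_days)=10, COUNT(*)=4
  med: ids {11, 16} → MIN(age_days)=14, COUNT(*)=2
  urgent: ids {10, 25, 31, 32, 35} → MIN(age_days)=31, COUNT(*)=5

high | 10 | 3 ; low | 10 | 4 ; med | 14 | 2 ; urgent | 31 | 5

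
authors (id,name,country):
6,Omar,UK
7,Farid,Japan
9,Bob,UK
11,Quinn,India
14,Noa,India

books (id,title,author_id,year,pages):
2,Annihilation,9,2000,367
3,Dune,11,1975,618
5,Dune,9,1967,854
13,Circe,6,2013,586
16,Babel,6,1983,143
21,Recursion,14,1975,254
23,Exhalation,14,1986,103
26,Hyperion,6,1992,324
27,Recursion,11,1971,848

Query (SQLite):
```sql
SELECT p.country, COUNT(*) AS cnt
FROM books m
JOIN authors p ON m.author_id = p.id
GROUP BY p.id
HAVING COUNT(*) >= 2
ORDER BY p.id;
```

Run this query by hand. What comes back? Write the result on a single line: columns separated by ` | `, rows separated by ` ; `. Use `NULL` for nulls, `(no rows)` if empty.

Join each books row to its authors via author_id.
Group joined rows by authors.id; compute COUNT(*) per group.
HAVING: keep groups with count ≥ 2.
  6: ids {13, 16, 26} → COUNT(*)=3
  9: ids {2, 5} → COUNT(*)=2
  11: ids {3, 27} → COUNT(*)=2
  14: ids {21, 23} → COUNT(*)=2

UK | 3 ; UK | 2 ; India | 2 ; India | 2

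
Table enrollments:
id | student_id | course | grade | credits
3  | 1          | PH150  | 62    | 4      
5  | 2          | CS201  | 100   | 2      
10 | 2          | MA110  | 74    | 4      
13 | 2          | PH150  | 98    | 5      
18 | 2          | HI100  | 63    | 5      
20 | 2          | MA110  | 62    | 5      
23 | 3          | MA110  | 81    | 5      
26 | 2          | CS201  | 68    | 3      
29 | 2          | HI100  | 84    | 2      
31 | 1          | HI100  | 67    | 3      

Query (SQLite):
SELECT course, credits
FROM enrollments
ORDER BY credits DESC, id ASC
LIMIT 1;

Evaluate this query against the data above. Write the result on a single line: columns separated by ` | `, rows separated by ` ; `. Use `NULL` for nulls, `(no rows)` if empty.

PH150 | 5

Sort by credits desc, tiebreak id asc: (5, id=13), (5, id=18), (5, id=20), (5, id=23) …. Take first 1.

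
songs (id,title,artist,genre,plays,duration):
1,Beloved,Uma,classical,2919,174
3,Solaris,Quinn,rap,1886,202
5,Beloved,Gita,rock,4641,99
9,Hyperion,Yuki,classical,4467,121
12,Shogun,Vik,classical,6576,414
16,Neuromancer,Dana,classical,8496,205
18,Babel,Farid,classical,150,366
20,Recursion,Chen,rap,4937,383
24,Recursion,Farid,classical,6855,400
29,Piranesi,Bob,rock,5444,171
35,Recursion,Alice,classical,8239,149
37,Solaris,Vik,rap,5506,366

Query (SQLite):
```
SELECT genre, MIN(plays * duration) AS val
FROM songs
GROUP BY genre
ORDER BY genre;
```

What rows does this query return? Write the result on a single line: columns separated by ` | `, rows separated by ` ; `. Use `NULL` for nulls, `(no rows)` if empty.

For each row compute plays * duration.
Group by genre; take MIN of the expression per group.
  classical: ids {1, 9, 12, 16, 18, 24, 35} → MIN(plays * duration)=54900
  rap: ids {3, 20, 37} → MIN(plays * duration)=380972
  rock: ids {5, 29} → MIN(plays * duration)=459459

classical | 54900 ; rap | 380972 ; rock | 459459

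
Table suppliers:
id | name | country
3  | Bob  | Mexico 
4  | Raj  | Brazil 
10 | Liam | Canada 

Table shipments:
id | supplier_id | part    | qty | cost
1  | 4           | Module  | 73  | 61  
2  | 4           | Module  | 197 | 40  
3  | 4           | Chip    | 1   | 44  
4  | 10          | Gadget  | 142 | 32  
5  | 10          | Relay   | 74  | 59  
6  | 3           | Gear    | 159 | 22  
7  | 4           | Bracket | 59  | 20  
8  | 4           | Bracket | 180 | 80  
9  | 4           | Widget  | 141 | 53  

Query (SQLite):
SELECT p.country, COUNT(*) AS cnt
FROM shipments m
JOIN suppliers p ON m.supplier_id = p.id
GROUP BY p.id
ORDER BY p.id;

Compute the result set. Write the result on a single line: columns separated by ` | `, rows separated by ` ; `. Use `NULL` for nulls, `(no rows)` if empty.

Join each shipments row to its suppliers via supplier_id.
Group joined rows by suppliers.id; compute COUNT(*) per group.
  3: ids {6} → COUNT(*)=1
  4: ids {1, 2, 3, 7, 8, 9} → COUNT(*)=6
  10: ids {4, 5} → COUNT(*)=2

Mexico | 1 ; Brazil | 6 ; Canada | 2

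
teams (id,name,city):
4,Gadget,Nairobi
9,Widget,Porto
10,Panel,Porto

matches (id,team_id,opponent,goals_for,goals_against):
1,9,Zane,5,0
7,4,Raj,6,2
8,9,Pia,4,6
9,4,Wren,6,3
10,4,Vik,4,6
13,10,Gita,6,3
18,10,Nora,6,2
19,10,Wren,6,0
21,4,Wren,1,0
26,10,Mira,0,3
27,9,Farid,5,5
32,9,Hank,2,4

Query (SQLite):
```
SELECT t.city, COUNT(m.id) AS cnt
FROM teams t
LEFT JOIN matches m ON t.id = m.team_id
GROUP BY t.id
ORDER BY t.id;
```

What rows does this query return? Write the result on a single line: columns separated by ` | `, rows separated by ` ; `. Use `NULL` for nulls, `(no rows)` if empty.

Nairobi | 4 ; Porto | 4 ; Porto | 4

LEFT JOIN keeps every teams row; unmatched ones get NULL for matches columns.
Group by teams.id and compute COUNT(m.id). COUNT(col) of an all-NULL group is 0.
  4: ids {7, 9, 10, 21} → COUNT(m.id)=4
  9: ids {1, 8, 27, 32} → COUNT(m.id)=4
  10: ids {13, 18, 19, 26} → COUNT(m.id)=4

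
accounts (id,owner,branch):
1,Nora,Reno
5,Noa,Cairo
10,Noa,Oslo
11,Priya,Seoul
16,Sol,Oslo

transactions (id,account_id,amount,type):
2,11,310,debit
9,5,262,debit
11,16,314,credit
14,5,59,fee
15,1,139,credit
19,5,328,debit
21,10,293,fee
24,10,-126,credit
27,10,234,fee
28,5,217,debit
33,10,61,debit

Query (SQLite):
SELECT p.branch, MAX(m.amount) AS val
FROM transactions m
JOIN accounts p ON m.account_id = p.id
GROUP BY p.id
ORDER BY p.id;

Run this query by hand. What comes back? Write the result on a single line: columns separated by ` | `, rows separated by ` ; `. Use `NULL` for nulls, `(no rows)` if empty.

Reno | 139 ; Cairo | 328 ; Oslo | 293 ; Seoul | 310 ; Oslo | 314

Join each transactions row to its accounts via account_id.
Group joined rows by accounts.id; compute MAX(m.amount) per group.
  1: ids {15} → MAX(m.amount)=139
  5: ids {9, 14, 19, 28} → MAX(m.amount)=328
  10: ids {21, 24, 27, 33} → MAX(m.amount)=293
  11: ids {2} → MAX(m.amount)=310
  16: ids {11} → MAX(m.amount)=314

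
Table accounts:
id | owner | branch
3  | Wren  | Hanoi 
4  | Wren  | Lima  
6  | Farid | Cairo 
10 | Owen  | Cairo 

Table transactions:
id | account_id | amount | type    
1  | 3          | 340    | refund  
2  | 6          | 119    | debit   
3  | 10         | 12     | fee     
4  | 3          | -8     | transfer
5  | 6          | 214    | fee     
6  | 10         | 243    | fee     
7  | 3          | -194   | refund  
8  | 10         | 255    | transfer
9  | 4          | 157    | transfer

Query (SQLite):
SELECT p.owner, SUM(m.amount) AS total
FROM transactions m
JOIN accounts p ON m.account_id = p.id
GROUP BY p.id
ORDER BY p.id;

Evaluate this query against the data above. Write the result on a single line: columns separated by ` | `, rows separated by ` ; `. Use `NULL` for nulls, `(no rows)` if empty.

Wren | 138 ; Wren | 157 ; Farid | 333 ; Owen | 510

Join each transactions row to its accounts via account_id.
Group joined rows by accounts.id; compute SUM(m.amount) per group.
  3: ids {1, 4, 7} → SUM(m.amount)=138
  4: ids {9} → SUM(m.amount)=157
  6: ids {2, 5} → SUM(m.amount)=333
  10: ids {3, 6, 8} → SUM(m.amount)=510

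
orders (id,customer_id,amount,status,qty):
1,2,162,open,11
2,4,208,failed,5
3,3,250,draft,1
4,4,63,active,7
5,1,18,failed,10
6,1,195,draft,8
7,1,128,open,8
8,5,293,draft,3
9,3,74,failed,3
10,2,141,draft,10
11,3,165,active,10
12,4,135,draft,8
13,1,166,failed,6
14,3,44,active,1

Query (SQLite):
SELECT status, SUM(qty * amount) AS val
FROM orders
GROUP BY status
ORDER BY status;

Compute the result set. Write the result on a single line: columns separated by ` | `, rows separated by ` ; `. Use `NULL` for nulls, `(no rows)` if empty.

For each row compute qty * amount.
Group by status; take SUM of the expression per group.
  active: ids {4, 11, 14} → SUM(qty * amount)=2135
  draft: ids {3, 6, 8, 10, 12} → SUM(qty * amount)=5179
  failed: ids {2, 5, 9, 13} → SUM(qty * amount)=2438
  open: ids {1, 7} → SUM(qty * amount)=2806

active | 2135 ; draft | 5179 ; failed | 2438 ; open | 2806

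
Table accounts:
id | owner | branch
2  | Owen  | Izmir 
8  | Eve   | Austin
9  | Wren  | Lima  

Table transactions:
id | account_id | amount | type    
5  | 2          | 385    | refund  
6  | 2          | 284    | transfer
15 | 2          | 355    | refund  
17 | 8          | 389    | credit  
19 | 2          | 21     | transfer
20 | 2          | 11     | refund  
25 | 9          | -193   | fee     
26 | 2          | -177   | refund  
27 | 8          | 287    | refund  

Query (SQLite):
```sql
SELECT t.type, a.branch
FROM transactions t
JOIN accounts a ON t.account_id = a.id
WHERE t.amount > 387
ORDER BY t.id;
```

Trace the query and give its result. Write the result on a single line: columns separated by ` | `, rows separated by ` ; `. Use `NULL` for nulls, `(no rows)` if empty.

Each transactions row matches the accounts row where account_id = accounts.id.
Then keep rows with t.amount > 387.

credit | Austin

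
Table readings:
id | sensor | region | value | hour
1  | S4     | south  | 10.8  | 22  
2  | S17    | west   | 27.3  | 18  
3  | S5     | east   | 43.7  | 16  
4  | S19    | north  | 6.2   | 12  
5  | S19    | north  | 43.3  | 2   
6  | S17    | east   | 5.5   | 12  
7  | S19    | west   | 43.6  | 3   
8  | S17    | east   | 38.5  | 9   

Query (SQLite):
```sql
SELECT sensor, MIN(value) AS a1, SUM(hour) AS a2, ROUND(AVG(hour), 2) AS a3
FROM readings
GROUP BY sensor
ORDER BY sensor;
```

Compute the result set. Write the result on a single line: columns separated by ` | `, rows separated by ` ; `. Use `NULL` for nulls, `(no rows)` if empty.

S17 | 5.5 | 39 | 13 ; S19 | 6.2 | 17 | 5.67 ; S4 | 10.8 | 22 | 22 ; S5 | 43.7 | 16 | 16

Group readings by sensor.
Per group compute: MIN(value), SUM(hour), ROUND(AVG(hour), 2).
  S17: ids {2, 6, 8} → MIN(value)=5.5, SUM(hour)=39, ROUND(AVG(hour), 2)=13
  S19: ids {4, 5, 7} → MIN(value)=6.2, SUM(hour)=17, ROUND(AVG(hour), 2)=5.67
  S4: ids {1} → MIN(value)=10.8, SUM(hour)=22, ROUND(AVG(hour), 2)=22
  S5: ids {3} → MIN(value)=43.7, SUM(hour)=16, ROUND(AVG(hour), 2)=16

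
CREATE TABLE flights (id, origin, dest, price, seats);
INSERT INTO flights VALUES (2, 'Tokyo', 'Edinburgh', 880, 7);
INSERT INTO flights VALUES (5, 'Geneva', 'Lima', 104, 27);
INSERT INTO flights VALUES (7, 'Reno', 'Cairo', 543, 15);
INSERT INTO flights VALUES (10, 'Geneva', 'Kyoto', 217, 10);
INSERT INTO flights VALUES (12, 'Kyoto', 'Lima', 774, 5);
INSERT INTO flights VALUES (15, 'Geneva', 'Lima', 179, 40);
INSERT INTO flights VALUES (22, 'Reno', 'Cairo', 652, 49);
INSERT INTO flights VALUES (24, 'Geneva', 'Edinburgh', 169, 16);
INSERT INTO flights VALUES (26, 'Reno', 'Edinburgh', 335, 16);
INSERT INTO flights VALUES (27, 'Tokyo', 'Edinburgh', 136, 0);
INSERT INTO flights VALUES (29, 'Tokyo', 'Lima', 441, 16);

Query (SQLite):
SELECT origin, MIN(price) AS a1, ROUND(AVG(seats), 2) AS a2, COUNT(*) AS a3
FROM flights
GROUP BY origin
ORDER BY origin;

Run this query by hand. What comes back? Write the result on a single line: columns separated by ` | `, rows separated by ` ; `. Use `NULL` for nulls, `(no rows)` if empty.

Geneva | 104 | 23.25 | 4 ; Kyoto | 774 | 5 | 1 ; Reno | 335 | 26.67 | 3 ; Tokyo | 136 | 7.67 | 3

Group flights by origin.
Per group compute: MIN(price), ROUND(AVG(seats), 2), COUNT(*).
  Geneva: ids {5, 10, 15, 24} → MIN(price)=104, ROUND(AVG(seats), 2)=23.25, COUNT(*)=4
  Kyoto: ids {12} → MIN(price)=774, ROUND(AVG(seats), 2)=5, COUNT(*)=1
  Reno: ids {7, 22, 26} → MIN(price)=335, ROUND(AVG(seats), 2)=26.67, COUNT(*)=3
  Tokyo: ids {2, 27, 29} → MIN(price)=136, ROUND(AVG(seats), 2)=7.67, COUNT(*)=3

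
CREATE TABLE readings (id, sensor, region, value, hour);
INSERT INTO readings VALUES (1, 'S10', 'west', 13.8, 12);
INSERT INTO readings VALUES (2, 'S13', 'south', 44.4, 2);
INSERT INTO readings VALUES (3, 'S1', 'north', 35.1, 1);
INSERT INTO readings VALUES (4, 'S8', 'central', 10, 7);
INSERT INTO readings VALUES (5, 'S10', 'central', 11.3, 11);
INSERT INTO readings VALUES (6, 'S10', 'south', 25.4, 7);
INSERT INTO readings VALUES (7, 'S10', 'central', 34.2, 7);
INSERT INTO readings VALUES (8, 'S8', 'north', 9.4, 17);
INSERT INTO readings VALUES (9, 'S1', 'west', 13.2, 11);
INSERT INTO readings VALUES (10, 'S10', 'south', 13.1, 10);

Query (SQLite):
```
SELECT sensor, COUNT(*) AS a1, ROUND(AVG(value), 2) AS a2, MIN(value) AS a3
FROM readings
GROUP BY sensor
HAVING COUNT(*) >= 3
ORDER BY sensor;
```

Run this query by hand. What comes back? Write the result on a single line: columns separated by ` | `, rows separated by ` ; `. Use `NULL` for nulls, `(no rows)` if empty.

Group readings by sensor.
Per group compute: COUNT(*), ROUND(AVG(value), 2), MIN(value).
HAVING: drop groups with fewer than 3 rows.
  S1: ids {3, 9} → COUNT(*)=2, ROUND(AVG(value), 2)=24.15, MIN(value)=13.2
  S10: ids {1, 5, 6, 7, 10} → COUNT(*)=5, ROUND(AVG(value), 2)=19.56, MIN(value)=11.3
  S13: ids {2} → COUNT(*)=1, ROUND(AVG(value), 2)=44.4, MIN(value)=44.4
  S8: ids {4, 8} → COUNT(*)=2, ROUND(AVG(value), 2)=9.7, MIN(value)=9.4

S10 | 5 | 19.56 | 11.3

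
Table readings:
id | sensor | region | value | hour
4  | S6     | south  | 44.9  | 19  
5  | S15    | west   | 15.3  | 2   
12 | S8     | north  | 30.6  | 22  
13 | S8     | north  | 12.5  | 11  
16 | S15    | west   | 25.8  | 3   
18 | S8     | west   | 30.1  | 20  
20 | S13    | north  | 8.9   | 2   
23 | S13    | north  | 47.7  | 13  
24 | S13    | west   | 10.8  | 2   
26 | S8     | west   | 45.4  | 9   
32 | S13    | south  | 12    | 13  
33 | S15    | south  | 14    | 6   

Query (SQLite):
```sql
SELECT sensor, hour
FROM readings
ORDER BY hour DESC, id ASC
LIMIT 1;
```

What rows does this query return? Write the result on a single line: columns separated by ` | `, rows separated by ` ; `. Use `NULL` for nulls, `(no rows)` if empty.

S8 | 22

Sort by hour desc, tiebreak id asc: (22, id=12), (20, id=18), (19, id=4), (13, id=23) …. Take first 1.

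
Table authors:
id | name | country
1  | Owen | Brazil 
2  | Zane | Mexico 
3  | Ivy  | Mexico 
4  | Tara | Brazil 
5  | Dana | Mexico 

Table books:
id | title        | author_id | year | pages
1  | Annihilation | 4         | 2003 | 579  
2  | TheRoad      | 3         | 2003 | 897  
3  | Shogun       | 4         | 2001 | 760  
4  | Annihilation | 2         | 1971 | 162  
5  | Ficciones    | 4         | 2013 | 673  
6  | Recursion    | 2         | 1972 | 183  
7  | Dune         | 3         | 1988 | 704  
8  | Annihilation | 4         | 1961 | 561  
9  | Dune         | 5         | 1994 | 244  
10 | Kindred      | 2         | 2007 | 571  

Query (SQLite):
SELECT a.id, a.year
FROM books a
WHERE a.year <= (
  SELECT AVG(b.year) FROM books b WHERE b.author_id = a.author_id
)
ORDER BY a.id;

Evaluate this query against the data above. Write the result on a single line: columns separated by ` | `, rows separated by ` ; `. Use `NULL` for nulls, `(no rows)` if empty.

4 | 1971 ; 6 | 1972 ; 7 | 1988 ; 8 | 1961 ; 9 | 1994

For each books row a, compute AVG(year) over rows sharing a.author_id.
Keep row a if a.year <= that per-group AVG.
  author_id=2: AVG(year) = 1983.333333
  author_id=3: AVG(year) = 1995.5
  author_id=4: AVG(year) = 1994.5
  author_id=5: AVG(year) = 1994.0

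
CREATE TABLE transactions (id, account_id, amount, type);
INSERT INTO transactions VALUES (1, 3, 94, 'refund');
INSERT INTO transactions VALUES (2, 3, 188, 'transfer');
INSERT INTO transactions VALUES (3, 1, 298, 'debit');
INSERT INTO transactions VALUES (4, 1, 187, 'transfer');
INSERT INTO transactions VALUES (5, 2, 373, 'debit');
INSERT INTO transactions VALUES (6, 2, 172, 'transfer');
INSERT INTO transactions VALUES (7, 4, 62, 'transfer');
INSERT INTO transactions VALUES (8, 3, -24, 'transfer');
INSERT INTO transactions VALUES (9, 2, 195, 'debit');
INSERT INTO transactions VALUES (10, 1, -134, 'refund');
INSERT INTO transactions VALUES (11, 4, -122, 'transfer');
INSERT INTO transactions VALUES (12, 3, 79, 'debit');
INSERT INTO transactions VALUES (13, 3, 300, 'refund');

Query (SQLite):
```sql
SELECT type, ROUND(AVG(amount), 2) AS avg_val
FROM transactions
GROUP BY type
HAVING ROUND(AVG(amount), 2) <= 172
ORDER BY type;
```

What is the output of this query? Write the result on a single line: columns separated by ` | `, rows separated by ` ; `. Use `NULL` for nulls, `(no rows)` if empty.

Partition transactions by type; compute ROUND(AVG(amount), 2) within each group.
HAVING: keep groups where ROUND(AVG(amount), 2) <= 172.
  debit: ids {3, 5, 9, 12} → ROUND(AVG(amount), 2)=236.25
  refund: ids {1, 10, 13} → ROUND(AVG(amount), 2)=86.67
  transfer: ids {2, 4, 6, 7, 8, 11} → ROUND(AVG(amount), 2)=77.17

refund | 86.67 ; transfer | 77.17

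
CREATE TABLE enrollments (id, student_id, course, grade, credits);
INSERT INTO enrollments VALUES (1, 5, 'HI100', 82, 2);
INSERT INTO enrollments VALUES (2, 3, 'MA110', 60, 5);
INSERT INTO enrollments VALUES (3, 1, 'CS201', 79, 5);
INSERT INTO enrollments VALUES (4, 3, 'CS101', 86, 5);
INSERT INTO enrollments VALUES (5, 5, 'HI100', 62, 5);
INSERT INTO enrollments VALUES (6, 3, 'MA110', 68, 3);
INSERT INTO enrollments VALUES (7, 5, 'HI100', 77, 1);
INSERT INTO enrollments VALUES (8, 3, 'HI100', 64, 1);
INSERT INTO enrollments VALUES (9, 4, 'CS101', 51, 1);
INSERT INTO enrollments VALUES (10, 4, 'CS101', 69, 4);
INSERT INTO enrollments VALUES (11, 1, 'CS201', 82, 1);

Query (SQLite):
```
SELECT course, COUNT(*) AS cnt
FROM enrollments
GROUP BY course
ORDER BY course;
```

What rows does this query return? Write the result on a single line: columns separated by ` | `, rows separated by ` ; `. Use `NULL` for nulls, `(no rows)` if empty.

CS101 | 3 ; CS201 | 2 ; HI100 | 4 ; MA110 | 2

Partition enrollments by course; compute COUNT(*) within each group.
  CS101: ids {4, 9, 10} → COUNT(*)=3
  CS201: ids {3, 11} → COUNT(*)=2
  HI100: ids {1, 5, 7, 8} → COUNT(*)=4
  MA110: ids {2, 6} → COUNT(*)=2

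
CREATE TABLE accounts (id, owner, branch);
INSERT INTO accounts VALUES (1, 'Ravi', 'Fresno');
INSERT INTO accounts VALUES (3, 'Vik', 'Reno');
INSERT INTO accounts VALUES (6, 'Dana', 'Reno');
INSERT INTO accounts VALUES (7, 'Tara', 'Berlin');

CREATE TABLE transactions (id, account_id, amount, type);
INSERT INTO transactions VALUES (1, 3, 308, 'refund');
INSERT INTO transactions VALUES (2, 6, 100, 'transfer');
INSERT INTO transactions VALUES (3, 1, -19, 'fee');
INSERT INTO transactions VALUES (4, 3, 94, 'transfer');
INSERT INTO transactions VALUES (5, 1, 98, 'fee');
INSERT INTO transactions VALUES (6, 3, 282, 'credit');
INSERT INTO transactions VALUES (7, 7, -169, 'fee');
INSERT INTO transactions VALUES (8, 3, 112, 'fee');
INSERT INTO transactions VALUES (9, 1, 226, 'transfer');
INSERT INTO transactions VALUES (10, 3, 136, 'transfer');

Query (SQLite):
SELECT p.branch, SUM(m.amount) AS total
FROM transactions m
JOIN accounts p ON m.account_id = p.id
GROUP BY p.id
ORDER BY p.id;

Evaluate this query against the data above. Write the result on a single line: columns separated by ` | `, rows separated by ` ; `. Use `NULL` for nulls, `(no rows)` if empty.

Fresno | 305 ; Reno | 932 ; Reno | 100 ; Berlin | -169

Join each transactions row to its accounts via account_id.
Group joined rows by accounts.id; compute SUM(m.amount) per group.
  1: ids {3, 5, 9} → SUM(m.amount)=305
  3: ids {1, 4, 6, 8, 10} → SUM(m.amount)=932
  6: ids {2} → SUM(m.amount)=100
  7: ids {7} → SUM(m.amount)=-169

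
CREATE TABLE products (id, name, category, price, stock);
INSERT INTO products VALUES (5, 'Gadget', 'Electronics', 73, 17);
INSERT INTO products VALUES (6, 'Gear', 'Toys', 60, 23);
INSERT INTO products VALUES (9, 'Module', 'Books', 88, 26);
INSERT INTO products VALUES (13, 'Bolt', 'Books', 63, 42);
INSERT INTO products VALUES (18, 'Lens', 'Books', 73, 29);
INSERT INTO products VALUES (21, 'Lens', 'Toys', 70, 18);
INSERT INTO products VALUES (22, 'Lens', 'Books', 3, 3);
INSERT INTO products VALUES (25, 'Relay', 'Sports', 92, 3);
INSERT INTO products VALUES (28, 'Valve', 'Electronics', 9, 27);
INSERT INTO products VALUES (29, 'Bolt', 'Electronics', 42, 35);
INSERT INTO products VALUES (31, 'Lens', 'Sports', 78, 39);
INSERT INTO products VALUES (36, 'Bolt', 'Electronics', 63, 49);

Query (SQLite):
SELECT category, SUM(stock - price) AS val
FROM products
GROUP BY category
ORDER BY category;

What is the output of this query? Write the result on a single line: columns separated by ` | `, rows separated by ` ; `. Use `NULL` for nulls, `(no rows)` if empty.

Books | -127 ; Electronics | -59 ; Sports | -128 ; Toys | -89

For each row compute stock - price.
Group by category; take SUM of the expression per group.
  Books: ids {9, 13, 18, 22} → SUM(stock - price)=-127
  Electronics: ids {5, 28, 29, 36} → SUM(stock - price)=-59
  Sports: ids {25, 31} → SUM(stock - price)=-128
  Toys: ids {6, 21} → SUM(stock - price)=-89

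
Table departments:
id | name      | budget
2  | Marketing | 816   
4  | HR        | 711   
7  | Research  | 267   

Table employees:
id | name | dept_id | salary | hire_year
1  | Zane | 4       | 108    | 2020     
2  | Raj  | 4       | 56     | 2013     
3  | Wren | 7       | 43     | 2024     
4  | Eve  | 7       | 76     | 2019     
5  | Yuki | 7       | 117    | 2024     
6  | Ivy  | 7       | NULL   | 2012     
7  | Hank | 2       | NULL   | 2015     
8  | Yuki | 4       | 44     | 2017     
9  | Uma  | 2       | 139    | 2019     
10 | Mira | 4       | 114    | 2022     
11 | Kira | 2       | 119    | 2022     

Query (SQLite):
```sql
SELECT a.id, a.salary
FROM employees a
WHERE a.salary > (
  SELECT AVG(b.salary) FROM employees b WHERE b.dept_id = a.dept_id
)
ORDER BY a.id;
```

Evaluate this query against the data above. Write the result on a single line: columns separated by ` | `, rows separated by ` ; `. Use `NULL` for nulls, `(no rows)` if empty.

1 | 108 ; 5 | 117 ; 9 | 139 ; 10 | 114

For each employees row a, compute AVG(salary) over rows sharing a.dept_id.
Keep row a if a.salary > that per-group AVG.
  dept_id=2: AVG(salary) = 129.0
  dept_id=4: AVG(salary) = 80.5
  dept_id=7: AVG(salary) = 78.666667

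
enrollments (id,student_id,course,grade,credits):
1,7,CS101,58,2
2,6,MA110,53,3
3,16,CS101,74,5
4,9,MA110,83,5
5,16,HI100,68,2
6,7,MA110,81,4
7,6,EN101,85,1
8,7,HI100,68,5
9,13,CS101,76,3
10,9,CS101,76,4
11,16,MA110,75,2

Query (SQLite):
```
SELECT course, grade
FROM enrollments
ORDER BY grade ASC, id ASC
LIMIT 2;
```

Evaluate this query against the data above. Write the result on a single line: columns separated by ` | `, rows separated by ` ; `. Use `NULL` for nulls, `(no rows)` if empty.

MA110 | 53 ; CS101 | 58

Sort by grade asc, tiebreak id asc: (53, id=2), (58, id=1), (68, id=5), (68, id=8), (74, id=3) …. Take first 2.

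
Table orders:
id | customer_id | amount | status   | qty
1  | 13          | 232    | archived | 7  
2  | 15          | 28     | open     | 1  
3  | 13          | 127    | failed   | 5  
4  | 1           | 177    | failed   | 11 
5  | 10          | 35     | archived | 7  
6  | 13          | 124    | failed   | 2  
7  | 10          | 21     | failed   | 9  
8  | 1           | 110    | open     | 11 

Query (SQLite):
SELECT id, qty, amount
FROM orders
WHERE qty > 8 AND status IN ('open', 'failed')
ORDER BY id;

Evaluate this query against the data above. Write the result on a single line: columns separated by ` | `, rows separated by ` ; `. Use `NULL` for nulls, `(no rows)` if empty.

4 | 11 | 177 ; 7 | 9 | 21 ; 8 | 11 | 110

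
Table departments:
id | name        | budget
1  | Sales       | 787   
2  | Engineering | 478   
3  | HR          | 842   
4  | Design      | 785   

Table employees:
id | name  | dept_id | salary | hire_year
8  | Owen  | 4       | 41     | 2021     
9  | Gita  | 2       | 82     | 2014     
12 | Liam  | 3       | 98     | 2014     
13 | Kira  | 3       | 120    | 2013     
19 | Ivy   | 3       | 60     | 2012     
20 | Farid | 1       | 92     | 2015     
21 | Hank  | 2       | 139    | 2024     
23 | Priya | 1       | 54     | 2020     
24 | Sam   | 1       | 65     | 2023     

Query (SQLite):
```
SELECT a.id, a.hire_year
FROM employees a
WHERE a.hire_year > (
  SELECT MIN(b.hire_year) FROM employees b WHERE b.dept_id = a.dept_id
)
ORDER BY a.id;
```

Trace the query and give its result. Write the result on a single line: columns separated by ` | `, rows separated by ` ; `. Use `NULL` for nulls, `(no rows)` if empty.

For each employees row a, compute MIN(hire_year) over rows sharing a.dept_id.
Keep row a if a.hire_year > that per-group MIN.
  dept_id=1: MIN(hire_year) = 2015
  dept_id=2: MIN(hire_year) = 2014
  dept_id=3: MIN(hire_year) = 2012
  dept_id=4: MIN(hire_year) = 2021

12 | 2014 ; 13 | 2013 ; 21 | 2024 ; 23 | 2020 ; 24 | 2023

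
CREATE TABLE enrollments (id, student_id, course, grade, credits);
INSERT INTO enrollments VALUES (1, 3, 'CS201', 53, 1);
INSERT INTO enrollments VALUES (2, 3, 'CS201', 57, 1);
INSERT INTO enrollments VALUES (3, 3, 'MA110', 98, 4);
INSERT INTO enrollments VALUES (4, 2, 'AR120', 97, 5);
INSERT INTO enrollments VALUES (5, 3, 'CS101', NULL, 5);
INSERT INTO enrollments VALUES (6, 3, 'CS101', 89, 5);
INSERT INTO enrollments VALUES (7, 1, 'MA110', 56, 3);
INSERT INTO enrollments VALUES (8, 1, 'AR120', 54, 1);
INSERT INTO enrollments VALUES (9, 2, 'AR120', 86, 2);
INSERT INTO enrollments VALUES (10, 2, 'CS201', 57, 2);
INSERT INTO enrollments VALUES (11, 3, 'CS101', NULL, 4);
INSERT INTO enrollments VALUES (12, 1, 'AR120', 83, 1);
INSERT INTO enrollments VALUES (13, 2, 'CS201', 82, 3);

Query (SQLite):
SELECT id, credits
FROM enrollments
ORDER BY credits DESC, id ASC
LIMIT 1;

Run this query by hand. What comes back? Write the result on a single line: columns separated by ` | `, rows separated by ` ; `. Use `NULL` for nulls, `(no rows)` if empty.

4 | 5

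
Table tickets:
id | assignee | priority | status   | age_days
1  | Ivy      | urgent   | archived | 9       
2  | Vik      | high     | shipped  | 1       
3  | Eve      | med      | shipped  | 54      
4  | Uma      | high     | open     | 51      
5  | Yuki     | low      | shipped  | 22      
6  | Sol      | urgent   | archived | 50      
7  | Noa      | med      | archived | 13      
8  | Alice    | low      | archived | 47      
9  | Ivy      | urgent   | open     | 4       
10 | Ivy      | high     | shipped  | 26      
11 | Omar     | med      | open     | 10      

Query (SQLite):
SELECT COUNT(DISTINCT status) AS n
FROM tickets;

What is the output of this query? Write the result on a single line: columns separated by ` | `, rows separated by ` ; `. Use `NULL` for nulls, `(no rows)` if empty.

3

Count distinct non-NULL status values.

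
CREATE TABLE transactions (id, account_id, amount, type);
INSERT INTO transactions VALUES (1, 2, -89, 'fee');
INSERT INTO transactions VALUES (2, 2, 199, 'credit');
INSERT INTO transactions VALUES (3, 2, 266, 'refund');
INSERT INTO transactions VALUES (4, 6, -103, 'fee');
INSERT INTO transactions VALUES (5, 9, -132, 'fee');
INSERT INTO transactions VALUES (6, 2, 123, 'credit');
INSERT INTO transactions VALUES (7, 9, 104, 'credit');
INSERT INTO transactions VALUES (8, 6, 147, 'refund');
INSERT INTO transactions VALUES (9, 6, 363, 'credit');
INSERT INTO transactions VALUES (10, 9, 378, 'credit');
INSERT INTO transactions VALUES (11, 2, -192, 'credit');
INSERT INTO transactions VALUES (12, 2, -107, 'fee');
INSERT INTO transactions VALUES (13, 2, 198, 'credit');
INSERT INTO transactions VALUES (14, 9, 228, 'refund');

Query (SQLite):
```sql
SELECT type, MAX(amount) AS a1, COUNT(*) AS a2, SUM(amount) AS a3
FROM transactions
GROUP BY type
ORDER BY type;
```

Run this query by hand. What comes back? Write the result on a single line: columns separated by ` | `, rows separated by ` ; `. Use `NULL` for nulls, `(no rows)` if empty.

credit | 378 | 7 | 1173 ; fee | -89 | 4 | -431 ; refund | 266 | 3 | 641

Group transactions by type.
Per group compute: MAX(amount), COUNT(*), SUM(amount).
  credit: ids {2, 6, 7, 9, 10, 11, 13} → MAX(amount)=378, COUNT(*)=7, SUM(amount)=1173
  fee: ids {1, 4, 5, 12} → MAX(amount)=-89, COUNT(*)=4, SUM(amount)=-431
  refund: ids {3, 8, 14} → MAX(amount)=266, COUNT(*)=3, SUM(amount)=641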